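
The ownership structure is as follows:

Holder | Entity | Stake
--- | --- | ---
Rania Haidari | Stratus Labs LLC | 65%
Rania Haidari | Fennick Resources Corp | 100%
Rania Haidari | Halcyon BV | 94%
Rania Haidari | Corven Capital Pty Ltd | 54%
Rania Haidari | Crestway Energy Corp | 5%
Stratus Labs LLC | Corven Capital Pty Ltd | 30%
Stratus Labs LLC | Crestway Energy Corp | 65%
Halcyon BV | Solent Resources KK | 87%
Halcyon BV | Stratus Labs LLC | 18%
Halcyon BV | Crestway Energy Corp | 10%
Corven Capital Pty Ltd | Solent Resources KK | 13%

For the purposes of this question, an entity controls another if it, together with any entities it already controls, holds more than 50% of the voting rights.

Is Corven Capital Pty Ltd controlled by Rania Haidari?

Rania holds 94% of Halcyon, so Rania controls Halcyon.
Halcyon and Rania together hold 18% + 65% = 83% of Stratus, so Rania controls Stratus.
Rania and Stratus together hold 54% + 30% = 84% of Corven, so Rania controls Corven.

Yes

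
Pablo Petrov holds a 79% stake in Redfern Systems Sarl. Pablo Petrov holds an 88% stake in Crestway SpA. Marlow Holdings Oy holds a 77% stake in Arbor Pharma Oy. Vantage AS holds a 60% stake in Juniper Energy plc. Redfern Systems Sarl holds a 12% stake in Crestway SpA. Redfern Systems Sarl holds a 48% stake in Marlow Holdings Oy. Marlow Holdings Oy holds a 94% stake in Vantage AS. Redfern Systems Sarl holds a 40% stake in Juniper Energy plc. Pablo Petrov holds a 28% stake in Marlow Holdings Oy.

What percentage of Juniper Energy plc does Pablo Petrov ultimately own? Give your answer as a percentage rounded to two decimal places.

68.78%

Pablo reaches Juniper along 3 paths.
Via Redfern → Marlow → Vantage: 79% × 48% × 94% × 60% = 21.38688%.
Via Marlow → Vantage: 28% × 94% × 60% = 15.792%.
Via Redfern: 79% × 40% = 31.6%.
Total: 21.38688% + 15.792% + 31.6% = 68.77888%.
Rounded: 68.78%.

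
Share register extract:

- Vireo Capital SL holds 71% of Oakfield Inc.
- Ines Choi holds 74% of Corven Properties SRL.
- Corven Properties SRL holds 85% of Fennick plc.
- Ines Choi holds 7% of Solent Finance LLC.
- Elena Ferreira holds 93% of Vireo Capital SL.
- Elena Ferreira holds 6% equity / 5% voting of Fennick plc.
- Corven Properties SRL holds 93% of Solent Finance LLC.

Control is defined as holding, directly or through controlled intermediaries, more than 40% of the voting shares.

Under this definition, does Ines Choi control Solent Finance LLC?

Yes

Ines holds 74% of Corven, so Ines controls Corven.
Corven and Ines together hold 93% + 7% = 100% of Solent, so Ines controls Solent.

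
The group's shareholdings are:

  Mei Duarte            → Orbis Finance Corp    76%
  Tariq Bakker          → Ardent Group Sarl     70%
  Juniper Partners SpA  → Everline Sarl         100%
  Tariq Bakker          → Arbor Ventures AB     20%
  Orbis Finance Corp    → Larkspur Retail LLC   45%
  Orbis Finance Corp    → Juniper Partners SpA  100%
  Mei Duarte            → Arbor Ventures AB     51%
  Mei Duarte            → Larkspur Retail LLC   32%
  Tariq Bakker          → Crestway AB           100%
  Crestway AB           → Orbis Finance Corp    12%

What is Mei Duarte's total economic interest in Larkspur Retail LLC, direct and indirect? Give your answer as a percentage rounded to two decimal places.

Mei reaches Larkspur along 2 paths.
Direct stake: 32% = 32%.
Via Orbis: 76% × 45% = 34.2%.
Total: 32% + 34.2% = 66.2%.
Rounded: 66.20%.

66.20%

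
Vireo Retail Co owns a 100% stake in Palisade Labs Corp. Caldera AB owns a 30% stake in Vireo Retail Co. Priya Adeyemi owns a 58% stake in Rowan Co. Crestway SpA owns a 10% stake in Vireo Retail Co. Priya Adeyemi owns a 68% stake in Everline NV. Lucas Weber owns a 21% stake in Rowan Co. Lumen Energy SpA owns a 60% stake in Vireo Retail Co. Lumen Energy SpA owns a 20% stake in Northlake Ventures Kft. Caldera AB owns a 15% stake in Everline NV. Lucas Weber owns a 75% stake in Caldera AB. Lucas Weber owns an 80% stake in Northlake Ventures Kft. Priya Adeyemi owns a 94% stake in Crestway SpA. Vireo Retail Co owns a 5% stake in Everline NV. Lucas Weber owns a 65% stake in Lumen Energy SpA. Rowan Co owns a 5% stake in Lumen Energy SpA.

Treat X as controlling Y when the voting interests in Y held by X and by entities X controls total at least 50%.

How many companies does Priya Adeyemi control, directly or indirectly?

3

Priya holds 58% of Rowan, so Priya controls Rowan.
Priya holds 94% of Crestway, so Priya controls Crestway.
Priya holds 68% of Everline, so Priya controls Everline.
No other company's threshold is met.
Priya controls 3 companies.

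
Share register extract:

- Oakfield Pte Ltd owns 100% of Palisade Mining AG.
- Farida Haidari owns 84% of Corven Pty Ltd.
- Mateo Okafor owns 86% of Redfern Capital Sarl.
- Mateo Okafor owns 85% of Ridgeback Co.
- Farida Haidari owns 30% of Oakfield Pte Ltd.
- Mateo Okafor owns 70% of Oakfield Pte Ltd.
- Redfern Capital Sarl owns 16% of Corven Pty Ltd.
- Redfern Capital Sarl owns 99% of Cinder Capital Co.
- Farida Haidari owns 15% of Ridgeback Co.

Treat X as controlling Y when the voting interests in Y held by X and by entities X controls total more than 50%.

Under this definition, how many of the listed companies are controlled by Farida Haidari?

Farida holds 84% of Corven, so Farida controls Corven.
No other company's threshold is met.
Farida controls 1 company.

1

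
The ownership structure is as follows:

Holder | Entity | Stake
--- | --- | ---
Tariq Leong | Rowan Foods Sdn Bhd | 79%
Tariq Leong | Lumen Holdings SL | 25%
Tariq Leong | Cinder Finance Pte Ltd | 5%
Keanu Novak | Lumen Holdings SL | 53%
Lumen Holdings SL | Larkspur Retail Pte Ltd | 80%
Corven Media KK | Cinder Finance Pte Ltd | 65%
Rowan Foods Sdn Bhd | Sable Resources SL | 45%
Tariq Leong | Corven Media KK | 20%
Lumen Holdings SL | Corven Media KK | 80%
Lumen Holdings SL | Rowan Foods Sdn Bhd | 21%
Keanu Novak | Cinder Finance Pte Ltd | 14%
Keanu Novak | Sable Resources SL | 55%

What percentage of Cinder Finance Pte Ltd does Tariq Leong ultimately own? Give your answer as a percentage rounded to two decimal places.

31.00%

Tariq reaches Cinder along 3 paths.
Direct stake: 5% = 5%.
Via Corven: 20% × 65% = 13%.
Via Lumen → Corven: 25% × 80% × 65% = 13%.
Total: 5% + 13% + 13% = 31%.
Rounded: 31.00%.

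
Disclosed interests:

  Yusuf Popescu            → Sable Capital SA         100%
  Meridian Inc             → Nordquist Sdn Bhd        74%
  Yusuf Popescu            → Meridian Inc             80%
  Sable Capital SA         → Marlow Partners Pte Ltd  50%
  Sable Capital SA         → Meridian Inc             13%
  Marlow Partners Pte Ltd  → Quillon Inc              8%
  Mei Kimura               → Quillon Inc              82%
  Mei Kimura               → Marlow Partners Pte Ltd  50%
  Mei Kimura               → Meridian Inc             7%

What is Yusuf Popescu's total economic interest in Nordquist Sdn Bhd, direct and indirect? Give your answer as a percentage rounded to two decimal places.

68.82%

Yusuf reaches Nordquist along 2 paths.
Via Meridian: 80% × 74% = 59.2%.
Via Sable → Meridian: 100% × 13% × 74% = 9.62%.
Total: 59.2% + 9.62% = 68.82%.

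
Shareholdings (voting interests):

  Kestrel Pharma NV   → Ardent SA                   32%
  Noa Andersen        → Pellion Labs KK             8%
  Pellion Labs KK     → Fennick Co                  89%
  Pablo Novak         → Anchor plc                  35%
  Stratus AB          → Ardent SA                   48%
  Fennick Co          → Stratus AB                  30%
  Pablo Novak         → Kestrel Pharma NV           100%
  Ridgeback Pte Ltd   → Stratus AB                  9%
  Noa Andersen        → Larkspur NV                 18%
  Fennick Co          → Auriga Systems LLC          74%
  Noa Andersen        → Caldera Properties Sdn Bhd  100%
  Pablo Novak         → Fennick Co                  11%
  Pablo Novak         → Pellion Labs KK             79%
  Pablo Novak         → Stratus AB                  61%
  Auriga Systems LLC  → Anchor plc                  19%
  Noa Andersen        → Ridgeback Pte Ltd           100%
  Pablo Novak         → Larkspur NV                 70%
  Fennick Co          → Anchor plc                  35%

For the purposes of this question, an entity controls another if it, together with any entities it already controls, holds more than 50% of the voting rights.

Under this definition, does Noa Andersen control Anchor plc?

No

Noa holds 100% of Ridgeback, so Noa controls Ridgeback.
Noa holds 100% of Caldera, so Noa controls Caldera.
Neither Noa nor any entity Noa controls holds any voting interest in Anchor.
So Noa does not control Anchor.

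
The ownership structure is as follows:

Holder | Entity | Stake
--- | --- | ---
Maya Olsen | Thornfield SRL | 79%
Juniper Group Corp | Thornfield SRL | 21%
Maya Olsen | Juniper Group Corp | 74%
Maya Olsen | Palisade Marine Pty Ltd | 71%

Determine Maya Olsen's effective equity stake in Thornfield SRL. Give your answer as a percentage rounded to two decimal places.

Maya reaches Thornfield along 2 paths.
Via Juniper: 74% × 21% = 15.54%.
Direct stake: 79% = 79%.
Total: 15.54% + 79% = 94.54%.

94.54%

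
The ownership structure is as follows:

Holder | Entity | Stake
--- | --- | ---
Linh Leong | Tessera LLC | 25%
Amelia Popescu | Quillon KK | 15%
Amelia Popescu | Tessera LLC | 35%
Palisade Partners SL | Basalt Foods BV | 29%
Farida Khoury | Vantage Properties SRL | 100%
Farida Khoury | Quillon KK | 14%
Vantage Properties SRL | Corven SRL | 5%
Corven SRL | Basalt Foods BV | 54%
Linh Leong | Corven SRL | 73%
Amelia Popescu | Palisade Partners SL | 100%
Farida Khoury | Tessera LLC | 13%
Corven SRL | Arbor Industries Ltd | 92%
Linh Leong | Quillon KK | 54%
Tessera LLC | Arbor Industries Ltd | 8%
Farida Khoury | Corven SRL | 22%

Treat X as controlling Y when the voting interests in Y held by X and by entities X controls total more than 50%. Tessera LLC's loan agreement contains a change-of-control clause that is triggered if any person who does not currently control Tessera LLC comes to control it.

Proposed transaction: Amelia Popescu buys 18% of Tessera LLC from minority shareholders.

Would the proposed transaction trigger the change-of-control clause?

The purchase changes only Amelia's holdings, so Amelia is the only person who could newly come to control Tessera.
Amelia holds 100% of Palisade, so Amelia controls Palisade.
In Tessera, Amelia's side holds only 35%, not > 50%.
So before the transaction, Amelia does not control Tessera.
After the purchase, Amelia's direct stake in Tessera rises to 35% + 18% = 53%.
Amelia holds 53% of Tessera, so Amelia controls Tessera.
Amelia did not control Tessera before and does after, so the clause is triggered.

Yes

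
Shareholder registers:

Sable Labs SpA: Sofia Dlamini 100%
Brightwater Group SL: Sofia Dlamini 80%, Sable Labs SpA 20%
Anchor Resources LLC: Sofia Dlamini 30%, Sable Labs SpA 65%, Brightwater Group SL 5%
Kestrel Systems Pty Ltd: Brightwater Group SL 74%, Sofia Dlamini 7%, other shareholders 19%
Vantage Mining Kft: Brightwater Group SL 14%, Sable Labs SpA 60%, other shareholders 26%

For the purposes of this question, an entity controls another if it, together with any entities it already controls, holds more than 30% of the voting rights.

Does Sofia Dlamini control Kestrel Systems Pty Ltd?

Yes

Sofia holds 100% of Sable, so Sofia controls Sable.
Sofia and Sable together hold 80% + 20% = 100% of Brightwater, so Sofia controls Brightwater.
Brightwater and Sofia together hold 74% + 7% = 81% of Kestrel, so Sofia controls Kestrel.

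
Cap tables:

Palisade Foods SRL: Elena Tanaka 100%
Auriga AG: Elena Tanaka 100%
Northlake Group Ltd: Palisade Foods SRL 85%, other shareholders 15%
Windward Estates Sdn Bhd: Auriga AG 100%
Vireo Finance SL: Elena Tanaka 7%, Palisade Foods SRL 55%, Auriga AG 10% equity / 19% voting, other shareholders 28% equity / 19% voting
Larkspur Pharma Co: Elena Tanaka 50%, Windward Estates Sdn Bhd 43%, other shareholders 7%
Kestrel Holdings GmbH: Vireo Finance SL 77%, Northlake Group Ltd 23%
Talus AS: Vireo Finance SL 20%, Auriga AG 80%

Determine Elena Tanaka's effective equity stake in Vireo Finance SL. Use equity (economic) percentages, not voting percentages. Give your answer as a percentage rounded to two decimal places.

Elena reaches Vireo along 3 paths.
Direct stake: 7% = 7%.
Via Palisade: 100% × 55% = 55%.
Via Auriga: 100% × 10% = 10%.
Total: 7% + 55% + 10% = 72%.
Rounded: 72.00%.

72.00%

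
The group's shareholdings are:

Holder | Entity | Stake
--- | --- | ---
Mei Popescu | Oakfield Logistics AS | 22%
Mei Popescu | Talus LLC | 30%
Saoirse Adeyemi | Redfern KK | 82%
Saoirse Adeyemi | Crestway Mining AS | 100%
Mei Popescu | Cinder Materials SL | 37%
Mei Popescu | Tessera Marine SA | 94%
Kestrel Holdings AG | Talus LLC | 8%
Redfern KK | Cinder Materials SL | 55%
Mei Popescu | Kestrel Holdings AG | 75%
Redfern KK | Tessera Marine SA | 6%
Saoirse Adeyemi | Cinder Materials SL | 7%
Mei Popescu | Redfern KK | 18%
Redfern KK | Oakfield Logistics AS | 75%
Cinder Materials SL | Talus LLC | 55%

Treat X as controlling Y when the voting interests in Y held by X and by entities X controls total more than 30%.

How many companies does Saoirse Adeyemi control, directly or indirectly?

5

Saoirse holds 82% of Redfern, so Saoirse controls Redfern.
Redfern and Saoirse together hold 55% + 7% = 62% of Cinder, so Saoirse controls Cinder.
Redfern holds 75% of Oakfield, so Saoirse controls Oakfield.
Cinder holds 55% of Talus, so Saoirse controls Talus.
Saoirse holds 100% of Crestway, so Saoirse controls Crestway.
No other company's threshold is met.
Saoirse controls 5 companies.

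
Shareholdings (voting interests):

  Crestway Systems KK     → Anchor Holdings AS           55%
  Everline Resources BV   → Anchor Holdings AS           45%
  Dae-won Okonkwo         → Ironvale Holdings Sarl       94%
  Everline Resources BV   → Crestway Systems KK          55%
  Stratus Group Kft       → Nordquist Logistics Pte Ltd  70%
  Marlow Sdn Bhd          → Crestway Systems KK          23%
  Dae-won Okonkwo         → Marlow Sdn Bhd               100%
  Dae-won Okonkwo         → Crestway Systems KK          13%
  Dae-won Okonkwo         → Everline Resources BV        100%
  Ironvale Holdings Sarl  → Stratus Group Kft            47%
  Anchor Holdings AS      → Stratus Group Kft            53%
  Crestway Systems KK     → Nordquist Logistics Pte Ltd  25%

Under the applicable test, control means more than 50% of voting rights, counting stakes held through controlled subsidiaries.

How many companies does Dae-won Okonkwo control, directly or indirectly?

7

Dae-won holds 100% of Marlow, so Dae-won controls Marlow.
Dae-won holds 100% of Everline, so Dae-won controls Everline.
Marlow and Dae-won and Everline together hold 23% + 13% + 55% = 91% of Crestway, so Dae-won controls Crestway.
Dae-won holds 94% of Ironvale, so Dae-won controls Ironvale.
Crestway and Everline together hold 55% + 45% = 100% of Anchor, so Dae-won controls Anchor.
Anchor and Ironvale together hold 53% + 47% = 100% of Stratus, so Dae-won controls Stratus.
Crestway and Stratus together hold 25% + 70% = 95% of Nordquist, so Dae-won controls Nordquist.
Dae-won controls 7 companies.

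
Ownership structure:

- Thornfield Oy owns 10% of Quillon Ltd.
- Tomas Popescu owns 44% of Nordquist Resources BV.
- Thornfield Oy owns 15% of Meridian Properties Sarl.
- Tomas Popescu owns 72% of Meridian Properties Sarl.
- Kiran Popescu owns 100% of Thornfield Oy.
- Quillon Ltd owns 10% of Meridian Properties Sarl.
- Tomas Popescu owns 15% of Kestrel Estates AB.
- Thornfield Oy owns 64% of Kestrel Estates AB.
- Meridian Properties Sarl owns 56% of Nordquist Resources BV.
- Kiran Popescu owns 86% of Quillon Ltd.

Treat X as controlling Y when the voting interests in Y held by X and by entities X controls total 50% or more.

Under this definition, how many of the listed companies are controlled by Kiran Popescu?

Kiran holds 100% of Thornfield, so Kiran controls Thornfield.
Thornfield holds 64% of Kestrel, so Kiran controls Kestrel.
Thornfield and Kiran together hold 10% + 86% = 96% of Quillon, so Kiran controls Quillon.
No other company's threshold is met.
Kiran controls 3 companies.

3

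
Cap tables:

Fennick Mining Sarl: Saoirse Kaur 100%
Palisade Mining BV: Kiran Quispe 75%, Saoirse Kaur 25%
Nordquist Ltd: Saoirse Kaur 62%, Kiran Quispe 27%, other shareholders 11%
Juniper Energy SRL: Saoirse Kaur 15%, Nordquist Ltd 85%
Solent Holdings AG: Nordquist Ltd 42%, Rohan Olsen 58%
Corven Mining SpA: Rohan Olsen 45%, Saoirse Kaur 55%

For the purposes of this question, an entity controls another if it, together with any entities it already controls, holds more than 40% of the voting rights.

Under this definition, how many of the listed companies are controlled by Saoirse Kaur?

Saoirse holds 100% of Fennick, so Saoirse controls Fennick.
Saoirse holds 62% of Nordquist, so Saoirse controls Nordquist.
Saoirse and Nordquist together hold 15% + 85% = 100% of Juniper, so Saoirse controls Juniper.
Nordquist holds 42% of Solent, so Saoirse controls Solent.
Saoirse holds 55% of Corven, so Saoirse controls Corven.
No other company's threshold is met.
Saoirse controls 5 companies.

5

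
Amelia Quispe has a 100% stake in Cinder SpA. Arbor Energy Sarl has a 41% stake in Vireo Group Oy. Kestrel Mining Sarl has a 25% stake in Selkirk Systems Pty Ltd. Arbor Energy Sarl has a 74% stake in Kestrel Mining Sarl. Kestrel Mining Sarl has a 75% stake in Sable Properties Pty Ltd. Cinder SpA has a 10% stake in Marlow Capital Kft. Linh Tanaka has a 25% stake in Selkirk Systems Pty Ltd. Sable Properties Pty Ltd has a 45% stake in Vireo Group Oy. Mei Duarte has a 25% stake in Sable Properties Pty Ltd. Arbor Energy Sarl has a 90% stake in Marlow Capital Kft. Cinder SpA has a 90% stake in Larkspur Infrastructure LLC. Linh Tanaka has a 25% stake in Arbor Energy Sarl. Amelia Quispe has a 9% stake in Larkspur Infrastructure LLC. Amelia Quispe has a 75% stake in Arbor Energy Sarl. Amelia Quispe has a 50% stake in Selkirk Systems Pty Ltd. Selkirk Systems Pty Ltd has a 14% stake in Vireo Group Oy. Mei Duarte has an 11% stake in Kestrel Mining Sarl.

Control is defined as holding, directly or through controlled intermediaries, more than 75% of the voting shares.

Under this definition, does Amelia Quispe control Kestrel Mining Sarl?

Amelia holds 100% of Cinder, so Amelia controls Cinder.
Cinder and Amelia together hold 90% + 9% = 99% of Larkspur, so Amelia controls Larkspur.
Neither Amelia nor any entity Amelia controls holds any voting interest in Kestrel.
So Amelia does not control Kestrel.

No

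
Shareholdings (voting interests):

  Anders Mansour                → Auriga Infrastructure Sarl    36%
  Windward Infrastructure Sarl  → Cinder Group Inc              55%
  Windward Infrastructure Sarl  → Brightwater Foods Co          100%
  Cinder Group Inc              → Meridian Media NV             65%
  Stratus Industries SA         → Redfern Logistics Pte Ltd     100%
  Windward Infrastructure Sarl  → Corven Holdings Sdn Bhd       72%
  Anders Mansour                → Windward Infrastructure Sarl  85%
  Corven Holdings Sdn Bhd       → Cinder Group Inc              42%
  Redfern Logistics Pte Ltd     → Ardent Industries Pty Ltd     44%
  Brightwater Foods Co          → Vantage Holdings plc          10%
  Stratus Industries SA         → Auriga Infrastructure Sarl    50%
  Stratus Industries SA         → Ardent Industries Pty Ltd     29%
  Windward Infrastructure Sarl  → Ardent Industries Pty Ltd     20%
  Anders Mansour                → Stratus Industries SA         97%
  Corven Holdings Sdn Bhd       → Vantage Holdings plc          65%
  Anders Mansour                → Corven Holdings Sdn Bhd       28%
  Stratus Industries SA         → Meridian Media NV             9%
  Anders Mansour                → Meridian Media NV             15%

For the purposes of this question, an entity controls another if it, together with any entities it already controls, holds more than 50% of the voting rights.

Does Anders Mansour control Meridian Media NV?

Yes

Anders holds 97% of Stratus, so Anders controls Stratus.
Anders holds 85% of Windward, so Anders controls Windward.
Windward and Anders together hold 72% + 28% = 100% of Corven, so Anders controls Corven.
Windward and Corven together hold 55% + 42% = 97% of Cinder, so Anders controls Cinder.
Anders and Cinder and Stratus together hold 15% + 65% + 9% = 89% of Meridian, so Anders controls Meridian.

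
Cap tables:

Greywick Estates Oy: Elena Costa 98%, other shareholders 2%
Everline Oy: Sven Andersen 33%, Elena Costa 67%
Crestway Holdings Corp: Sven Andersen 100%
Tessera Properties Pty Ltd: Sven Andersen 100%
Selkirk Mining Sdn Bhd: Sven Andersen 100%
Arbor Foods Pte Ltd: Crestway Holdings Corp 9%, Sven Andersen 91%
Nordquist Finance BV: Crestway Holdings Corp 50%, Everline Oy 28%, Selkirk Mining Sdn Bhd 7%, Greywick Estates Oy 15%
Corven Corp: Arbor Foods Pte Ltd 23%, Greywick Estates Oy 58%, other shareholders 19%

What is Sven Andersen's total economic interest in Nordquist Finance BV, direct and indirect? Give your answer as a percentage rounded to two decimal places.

66.24%

Sven reaches Nordquist along 3 paths.
Via Crestway: 100% × 50% = 50%.
Via Everline: 33% × 28% = 9.24%.
Via Selkirk: 100% × 7% = 7%.
Total: 50% + 9.24% + 7% = 66.24%.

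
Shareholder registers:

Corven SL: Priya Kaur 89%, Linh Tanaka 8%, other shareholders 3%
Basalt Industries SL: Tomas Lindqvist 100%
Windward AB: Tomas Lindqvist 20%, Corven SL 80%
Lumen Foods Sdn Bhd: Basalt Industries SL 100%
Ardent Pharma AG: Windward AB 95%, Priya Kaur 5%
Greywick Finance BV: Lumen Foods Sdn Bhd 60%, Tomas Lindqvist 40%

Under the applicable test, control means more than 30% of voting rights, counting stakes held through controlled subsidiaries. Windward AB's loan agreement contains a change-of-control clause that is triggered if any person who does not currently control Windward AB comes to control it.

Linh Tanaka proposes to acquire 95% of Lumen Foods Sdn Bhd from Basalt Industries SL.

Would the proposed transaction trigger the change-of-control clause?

No

The purchase adds only to Linh's holdings (Basalt's stake shrinks), so Linh is the only person who could newly come to control Windward.
Linh's largest direct stake is 8% in Corven, which does not meet the threshold, so Linh controls no company.
Neither Linh nor any entity Linh controls holds any voting interest in Windward.
So before the transaction, Linh does not control Windward.
After the purchase, Linh holds 95% of Lumen directly, and Basalt's stake falls to 5%.
Linh holds 95% of Lumen, so Linh controls Lumen.
Lumen holds 60% of Greywick, so Linh controls Greywick.
After the transaction, neither Linh nor any entity Linh controls holds a voting interest in Windward, so Linh still does not control it.
No new person acquires control, so the clause is not triggered.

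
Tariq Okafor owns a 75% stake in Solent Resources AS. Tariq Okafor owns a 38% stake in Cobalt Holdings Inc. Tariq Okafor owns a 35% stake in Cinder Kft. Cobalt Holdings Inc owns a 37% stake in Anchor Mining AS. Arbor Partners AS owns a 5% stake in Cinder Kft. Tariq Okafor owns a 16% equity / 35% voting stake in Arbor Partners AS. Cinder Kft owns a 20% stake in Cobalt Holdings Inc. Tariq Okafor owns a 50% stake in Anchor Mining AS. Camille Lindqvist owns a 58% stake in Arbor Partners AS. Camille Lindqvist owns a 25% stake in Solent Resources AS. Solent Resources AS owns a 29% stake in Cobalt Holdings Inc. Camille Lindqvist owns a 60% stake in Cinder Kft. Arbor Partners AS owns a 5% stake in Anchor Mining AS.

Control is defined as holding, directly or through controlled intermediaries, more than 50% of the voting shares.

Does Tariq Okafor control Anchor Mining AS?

Tariq holds 75% of Solent, so Tariq controls Solent.
Solent and Tariq together hold 29% + 38% = 67% of Cobalt, so Tariq controls Cobalt.
Cobalt and Tariq together hold 37% + 50% = 87% of Anchor, so Tariq controls Anchor.

Yes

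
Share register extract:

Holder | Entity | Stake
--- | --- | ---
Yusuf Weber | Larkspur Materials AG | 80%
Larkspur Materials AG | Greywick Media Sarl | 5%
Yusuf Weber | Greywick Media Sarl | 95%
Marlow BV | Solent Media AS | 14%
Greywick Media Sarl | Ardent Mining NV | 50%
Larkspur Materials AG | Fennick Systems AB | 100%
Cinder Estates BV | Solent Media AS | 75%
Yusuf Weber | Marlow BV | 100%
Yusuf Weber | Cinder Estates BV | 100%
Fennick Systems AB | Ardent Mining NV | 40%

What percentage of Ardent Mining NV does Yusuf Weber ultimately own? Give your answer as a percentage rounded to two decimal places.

Yusuf reaches Ardent along 3 paths.
Via Larkspur → Fennick: 80% × 100% × 40% = 32%.
Via Greywick: 95% × 50% = 47.5%.
Via Larkspur → Greywick: 80% × 5% × 50% = 2%.
Total: 32% + 47.5% + 2% = 81.5%.
Rounded: 81.50%.

81.50%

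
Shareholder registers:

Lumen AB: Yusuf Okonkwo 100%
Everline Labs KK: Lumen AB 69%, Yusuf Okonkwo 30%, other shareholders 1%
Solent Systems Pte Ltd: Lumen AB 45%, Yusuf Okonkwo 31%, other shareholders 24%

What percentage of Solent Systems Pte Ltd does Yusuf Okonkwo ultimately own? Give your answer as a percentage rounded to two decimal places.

Yusuf reaches Solent along 2 paths.
Via Lumen: 100% × 45% = 45%.
Direct stake: 31% = 31%.
Total: 45% + 31% = 76%.
Rounded: 76.00%.

76.00%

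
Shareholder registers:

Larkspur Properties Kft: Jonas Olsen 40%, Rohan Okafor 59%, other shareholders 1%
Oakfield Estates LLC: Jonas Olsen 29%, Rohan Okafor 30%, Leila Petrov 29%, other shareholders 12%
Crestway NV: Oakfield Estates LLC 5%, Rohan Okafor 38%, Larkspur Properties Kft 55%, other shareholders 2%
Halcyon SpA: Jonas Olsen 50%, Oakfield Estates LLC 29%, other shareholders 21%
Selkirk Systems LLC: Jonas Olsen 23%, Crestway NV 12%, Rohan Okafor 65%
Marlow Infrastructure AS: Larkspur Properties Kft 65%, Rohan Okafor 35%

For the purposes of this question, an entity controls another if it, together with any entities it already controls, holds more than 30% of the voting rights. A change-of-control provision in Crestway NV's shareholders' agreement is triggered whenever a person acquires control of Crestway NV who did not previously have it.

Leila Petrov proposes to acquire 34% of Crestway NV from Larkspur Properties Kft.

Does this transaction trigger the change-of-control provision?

Yes

The purchase adds only to Leila's holdings (Larkspur's stake shrinks), so Leila is the only person who could newly come to control Crestway.
Leila's largest direct stake is 29% in Oakfield, which does not meet the threshold, so Leila controls no company.
Neither Leila nor any entity Leila controls holds any voting interest in Crestway.
So before the transaction, Leila does not control Crestway.
After the purchase, Leila holds 34% of Crestway directly, and Larkspur's stake falls to 21%.
Leila holds 34% of Crestway, so Leila controls Crestway.
Leila did not control Crestway before and does after, so the clause is triggered.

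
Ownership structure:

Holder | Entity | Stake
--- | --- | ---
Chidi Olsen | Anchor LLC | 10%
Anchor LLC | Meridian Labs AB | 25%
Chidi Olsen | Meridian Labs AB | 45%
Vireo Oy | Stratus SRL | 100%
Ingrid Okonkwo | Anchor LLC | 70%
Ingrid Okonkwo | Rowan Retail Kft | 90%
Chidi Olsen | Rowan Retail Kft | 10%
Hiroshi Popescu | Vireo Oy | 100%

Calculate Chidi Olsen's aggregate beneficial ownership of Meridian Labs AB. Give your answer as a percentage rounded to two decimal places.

Chidi reaches Meridian along 2 paths.
Direct stake: 45% = 45%.
Via Anchor: 10% × 25% = 2.5%.
Total: 45% + 2.5% = 47.5%.
Rounded: 47.50%.

47.50%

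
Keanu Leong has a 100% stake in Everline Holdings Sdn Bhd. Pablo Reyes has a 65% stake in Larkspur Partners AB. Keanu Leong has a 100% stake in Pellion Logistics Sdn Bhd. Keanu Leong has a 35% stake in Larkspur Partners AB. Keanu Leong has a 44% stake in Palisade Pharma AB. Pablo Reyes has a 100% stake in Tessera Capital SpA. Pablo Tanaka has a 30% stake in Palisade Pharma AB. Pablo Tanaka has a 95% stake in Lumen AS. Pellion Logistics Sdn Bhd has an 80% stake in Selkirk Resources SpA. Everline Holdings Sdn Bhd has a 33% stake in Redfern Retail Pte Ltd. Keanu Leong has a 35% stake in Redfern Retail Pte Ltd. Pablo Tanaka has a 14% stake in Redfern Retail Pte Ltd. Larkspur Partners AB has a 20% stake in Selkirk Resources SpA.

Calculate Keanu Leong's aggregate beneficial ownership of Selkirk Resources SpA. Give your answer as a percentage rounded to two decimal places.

87.00%

Keanu reaches Selkirk along 2 paths.
Via Larkspur: 35% × 20% = 7%.
Via Pellion: 100% × 80% = 80%.
Total: 7% + 80% = 87%.
Rounded: 87.00%.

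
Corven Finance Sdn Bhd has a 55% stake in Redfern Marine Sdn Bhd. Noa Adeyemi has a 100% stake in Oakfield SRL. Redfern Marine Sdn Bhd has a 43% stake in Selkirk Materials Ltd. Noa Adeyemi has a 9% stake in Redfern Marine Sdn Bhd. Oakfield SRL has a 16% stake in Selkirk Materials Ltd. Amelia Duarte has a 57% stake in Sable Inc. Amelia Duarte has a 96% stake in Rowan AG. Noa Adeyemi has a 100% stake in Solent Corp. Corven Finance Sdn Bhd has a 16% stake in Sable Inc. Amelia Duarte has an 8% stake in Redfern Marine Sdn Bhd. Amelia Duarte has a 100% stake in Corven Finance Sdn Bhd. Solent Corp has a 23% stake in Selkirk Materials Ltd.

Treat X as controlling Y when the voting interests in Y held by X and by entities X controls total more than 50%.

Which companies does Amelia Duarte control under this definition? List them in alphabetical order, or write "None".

Amelia holds 100% of Corven, so Amelia controls Corven.
Amelia holds 96% of Rowan, so Amelia controls Rowan.
Corven and Amelia together hold 55% + 8% = 63% of Redfern, so Amelia controls Redfern.
Amelia and Corven together hold 57% + 16% = 73% of Sable, so Amelia controls Sable.
No other company's threshold is met.

Corven Finance Sdn Bhd, Redfern Marine Sdn Bhd, Rowan AG, Sable Inc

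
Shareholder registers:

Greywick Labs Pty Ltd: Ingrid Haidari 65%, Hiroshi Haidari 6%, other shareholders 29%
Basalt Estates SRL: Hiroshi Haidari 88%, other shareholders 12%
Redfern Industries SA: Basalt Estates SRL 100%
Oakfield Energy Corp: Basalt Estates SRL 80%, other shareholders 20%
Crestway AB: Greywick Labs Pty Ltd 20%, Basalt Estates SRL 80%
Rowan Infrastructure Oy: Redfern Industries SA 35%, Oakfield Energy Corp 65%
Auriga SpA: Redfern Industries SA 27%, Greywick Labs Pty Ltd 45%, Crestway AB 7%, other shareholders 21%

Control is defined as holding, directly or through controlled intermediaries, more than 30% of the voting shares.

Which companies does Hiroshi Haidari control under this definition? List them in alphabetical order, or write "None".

Auriga SpA, Basalt Estates SRL, Crestway AB, Oakfield Energy Corp, Redfern Industries SA, Rowan Infrastructure Oy

Hiroshi holds 88% of Basalt, so Hiroshi controls Basalt.
Basalt holds 100% of Redfern, so Hiroshi controls Redfern.
Basalt holds 80% of Oakfield, so Hiroshi controls Oakfield.
Basalt holds 80% of Crestway, so Hiroshi controls Crestway.
Redfern and Oakfield together hold 35% + 65% = 100% of Rowan, so Hiroshi controls Rowan.
Redfern and Crestway together hold 27% + 7% = 34% of Auriga, so Hiroshi controls Auriga.
No other company's threshold is met.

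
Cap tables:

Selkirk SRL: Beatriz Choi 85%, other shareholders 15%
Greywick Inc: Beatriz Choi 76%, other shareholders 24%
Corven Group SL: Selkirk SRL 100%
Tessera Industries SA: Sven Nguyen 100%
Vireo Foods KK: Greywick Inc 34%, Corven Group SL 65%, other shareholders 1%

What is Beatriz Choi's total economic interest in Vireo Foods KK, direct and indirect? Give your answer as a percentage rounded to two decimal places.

Beatriz reaches Vireo along 2 paths.
Via Greywick: 76% × 34% = 25.84%.
Via Selkirk → Corven: 85% × 100% × 65% = 55.25%.
Total: 25.84% + 55.25% = 81.09%.

81.09%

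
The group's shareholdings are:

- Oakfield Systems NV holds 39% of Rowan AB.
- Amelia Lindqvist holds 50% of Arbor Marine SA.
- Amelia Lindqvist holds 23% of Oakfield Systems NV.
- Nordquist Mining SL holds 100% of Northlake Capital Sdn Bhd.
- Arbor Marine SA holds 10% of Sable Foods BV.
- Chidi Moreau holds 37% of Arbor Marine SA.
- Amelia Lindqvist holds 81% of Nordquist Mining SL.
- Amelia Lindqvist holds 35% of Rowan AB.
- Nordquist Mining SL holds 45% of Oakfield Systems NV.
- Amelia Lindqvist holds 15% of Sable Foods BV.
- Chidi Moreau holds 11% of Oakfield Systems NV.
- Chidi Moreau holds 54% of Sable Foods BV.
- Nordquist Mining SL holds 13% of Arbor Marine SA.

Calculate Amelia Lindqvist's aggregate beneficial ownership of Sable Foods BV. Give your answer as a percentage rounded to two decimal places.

Amelia reaches Sable along 3 paths.
Direct stake: 15% = 15%.
Via Arbor: 50% × 10% = 5%.
Via Nordquist → Arbor: 81% × 13% × 10% = 1.053%.
Total: 15% + 5% + 1.053% = 21.053%.
Rounded: 21.05%.

21.05%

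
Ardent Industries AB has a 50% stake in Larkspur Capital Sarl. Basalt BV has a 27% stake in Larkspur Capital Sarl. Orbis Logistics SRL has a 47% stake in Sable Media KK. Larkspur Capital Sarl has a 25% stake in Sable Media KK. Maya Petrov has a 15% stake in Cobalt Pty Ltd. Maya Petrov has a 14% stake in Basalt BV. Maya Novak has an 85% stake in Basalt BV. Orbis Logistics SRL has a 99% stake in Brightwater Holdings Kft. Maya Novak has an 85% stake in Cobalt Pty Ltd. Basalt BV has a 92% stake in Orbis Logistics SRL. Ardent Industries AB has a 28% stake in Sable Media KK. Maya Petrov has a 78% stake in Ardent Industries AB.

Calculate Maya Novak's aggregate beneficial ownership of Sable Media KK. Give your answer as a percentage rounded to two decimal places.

42.49%

Maya Novak reaches Sable along 2 paths.
Via Basalt → Larkspur: 85% × 27% × 25% = 5.7375%.
Via Basalt → Orbis: 85% × 92% × 47% = 36.754%.
Total: 5.7375% + 36.754% = 42.4915%.
Rounded: 42.49%.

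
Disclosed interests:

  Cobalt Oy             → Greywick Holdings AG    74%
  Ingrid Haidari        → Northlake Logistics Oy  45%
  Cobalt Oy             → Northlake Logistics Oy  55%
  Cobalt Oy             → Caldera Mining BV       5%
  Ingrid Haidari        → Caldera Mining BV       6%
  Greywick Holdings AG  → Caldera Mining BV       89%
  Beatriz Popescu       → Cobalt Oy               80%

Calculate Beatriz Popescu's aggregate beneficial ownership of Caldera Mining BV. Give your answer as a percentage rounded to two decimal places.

Beatriz reaches Caldera along 2 paths.
Via Cobalt: 80% × 5% = 4%.
Via Cobalt → Greywick: 80% × 74% × 89% = 52.688%.
Total: 4% + 52.688% = 56.688%.
Rounded: 56.69%.

56.69%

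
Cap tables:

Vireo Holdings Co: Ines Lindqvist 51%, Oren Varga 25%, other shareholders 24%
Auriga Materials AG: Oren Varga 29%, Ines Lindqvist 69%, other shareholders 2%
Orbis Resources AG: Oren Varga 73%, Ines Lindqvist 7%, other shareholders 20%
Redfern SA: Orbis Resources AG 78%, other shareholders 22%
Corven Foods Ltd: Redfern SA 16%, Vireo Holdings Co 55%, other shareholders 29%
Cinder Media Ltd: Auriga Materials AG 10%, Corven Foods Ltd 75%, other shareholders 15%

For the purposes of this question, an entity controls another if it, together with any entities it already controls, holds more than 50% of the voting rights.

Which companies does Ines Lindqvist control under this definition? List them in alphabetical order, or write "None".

Auriga Materials AG, Cinder Media Ltd, Corven Foods Ltd, Vireo Holdings Co

Ines holds 51% of Vireo, so Ines controls Vireo.
Ines holds 69% of Auriga, so Ines controls Auriga.
Vireo holds 55% of Corven, so Ines controls Corven.
Auriga and Corven together hold 10% + 75% = 85% of Cinder, so Ines controls Cinder.
No other company's threshold is met.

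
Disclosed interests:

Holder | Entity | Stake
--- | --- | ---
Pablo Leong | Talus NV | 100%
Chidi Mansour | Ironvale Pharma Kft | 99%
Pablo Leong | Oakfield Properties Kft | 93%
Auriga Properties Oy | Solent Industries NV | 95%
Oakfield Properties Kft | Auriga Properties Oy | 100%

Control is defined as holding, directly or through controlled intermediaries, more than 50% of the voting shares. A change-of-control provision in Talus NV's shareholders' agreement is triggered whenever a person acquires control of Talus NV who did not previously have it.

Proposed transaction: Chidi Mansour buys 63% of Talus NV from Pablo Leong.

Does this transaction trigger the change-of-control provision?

Yes

The purchase adds only to Chidi's holdings (Pablo's stake shrinks), so Chidi is the only person who could newly come to control Talus.
Chidi holds 99% of Ironvale, so Chidi controls Ironvale.
Neither Chidi nor any entity Chidi controls holds any voting interest in Talus.
So before the transaction, Chidi does not control Talus.
After the purchase, Chidi holds 63% of Talus directly, and Pablo's stake falls to 37%.
Chidi holds 63% of Talus, so Chidi controls Talus.
Chidi did not control Talus before and does after, so the clause is triggered.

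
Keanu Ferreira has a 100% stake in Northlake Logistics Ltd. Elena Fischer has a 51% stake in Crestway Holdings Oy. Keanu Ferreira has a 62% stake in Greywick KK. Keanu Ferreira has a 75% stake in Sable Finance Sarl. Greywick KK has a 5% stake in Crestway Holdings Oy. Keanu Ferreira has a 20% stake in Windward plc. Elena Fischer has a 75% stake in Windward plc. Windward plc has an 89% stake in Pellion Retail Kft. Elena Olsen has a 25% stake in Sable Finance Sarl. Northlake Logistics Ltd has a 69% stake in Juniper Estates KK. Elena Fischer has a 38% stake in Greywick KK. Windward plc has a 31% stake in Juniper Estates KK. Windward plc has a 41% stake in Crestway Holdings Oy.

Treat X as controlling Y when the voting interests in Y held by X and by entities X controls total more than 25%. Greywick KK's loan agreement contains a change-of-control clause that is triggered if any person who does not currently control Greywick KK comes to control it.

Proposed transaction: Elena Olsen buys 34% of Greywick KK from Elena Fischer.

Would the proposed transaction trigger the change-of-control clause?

The purchase adds only to Elena Olsen's holdings (Elena Fischer's stake shrinks), so Elena Olsen is the only person who could newly come to control Greywick.
Elena Olsen's largest direct stake is 25% in Sable, which does not meet the threshold, so Elena Olsen controls no company.
Neither Elena Olsen nor any entity Elena Olsen controls holds any voting interest in Greywick.
So before the transaction, Elena Olsen does not control Greywick.
After the purchase, Elena Olsen holds 34% of Greywick directly, and Elena Fischer's stake falls to 4%.
Elena Olsen holds 34% of Greywick, so Elena Olsen controls Greywick.
Elena Olsen did not control Greywick before and does after, so the clause is triggered.

Yes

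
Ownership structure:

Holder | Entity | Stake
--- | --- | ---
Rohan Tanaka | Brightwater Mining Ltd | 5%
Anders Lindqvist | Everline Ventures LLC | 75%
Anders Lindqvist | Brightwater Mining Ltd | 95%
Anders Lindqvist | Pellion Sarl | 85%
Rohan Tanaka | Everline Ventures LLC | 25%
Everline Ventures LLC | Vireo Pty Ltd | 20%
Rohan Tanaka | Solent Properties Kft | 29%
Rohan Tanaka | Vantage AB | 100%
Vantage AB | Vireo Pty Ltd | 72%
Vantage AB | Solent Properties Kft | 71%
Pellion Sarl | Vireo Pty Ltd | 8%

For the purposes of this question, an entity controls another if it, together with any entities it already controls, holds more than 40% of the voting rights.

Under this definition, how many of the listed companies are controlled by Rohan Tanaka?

3

Rohan holds 100% of Vantage, so Rohan controls Vantage.
Vantage and Rohan together hold 71% + 29% = 100% of Solent, so Rohan controls Solent.
Vantage holds 72% of Vireo, so Rohan controls Vireo.
No other company's threshold is met.
Rohan controls 3 companies.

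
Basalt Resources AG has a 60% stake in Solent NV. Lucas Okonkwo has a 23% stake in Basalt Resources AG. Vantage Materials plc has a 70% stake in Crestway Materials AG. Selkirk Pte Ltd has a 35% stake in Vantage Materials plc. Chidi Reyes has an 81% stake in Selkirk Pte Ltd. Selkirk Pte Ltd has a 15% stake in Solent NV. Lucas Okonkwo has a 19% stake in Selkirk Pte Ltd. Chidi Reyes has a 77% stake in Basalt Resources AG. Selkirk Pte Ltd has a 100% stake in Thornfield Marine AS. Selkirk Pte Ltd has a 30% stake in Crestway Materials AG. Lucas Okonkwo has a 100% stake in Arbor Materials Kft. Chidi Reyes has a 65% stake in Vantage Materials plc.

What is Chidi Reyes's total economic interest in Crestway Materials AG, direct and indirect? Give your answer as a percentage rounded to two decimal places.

Chidi reaches Crestway along 3 paths.
Via Selkirk: 81% × 30% = 24.3%.
Via Selkirk → Vantage: 81% × 35% × 70% = 19.845%.
Via Vantage: 65% × 70% = 45.5%.
Total: 24.3% + 19.845% + 45.5% = 89.645%.
Rounded: 89.65%.

89.65%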